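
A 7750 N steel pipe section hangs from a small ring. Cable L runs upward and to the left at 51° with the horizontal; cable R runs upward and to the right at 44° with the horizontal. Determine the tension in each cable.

ΣF_x = 0: −T_L·cos51° + T_R·cos44° = 0 → T_R = 0.874858·T_L.
ΣF_y = 0: T_L·sin51° + T_R·sin44° = 7750.
Substitute: T_L·(0.777146 + 0.874858·0.694658) = 7750 → T_L = 5596.18 ≈ 5596 N.
Then T_R = 0.874858 × 5596.18 = 4896 N.

T_L = 5596 N, T_R = 4896 N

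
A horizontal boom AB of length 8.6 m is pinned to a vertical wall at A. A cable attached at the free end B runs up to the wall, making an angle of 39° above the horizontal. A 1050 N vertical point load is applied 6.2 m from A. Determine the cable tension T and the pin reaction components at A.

T = 1203 N, A_x = 934.8 N, A_y = 293.0 N

ΣM about A: T·sin39°·8.6 − 1050·6.2 = 0 → T = 6510/(8.6·0.62932) = 1202.85 ≈ 1203 N.
ΣF_x = 0: A_x − T·cos39° = 0 → A_x = 1202.85 × 0.777146 = 934.8 N.
ΣF_y = 0: A_y + T·sin39° − 1050 = 0 → A_y = 1050 − 1202.85 × 0.62932 = 293.0 N.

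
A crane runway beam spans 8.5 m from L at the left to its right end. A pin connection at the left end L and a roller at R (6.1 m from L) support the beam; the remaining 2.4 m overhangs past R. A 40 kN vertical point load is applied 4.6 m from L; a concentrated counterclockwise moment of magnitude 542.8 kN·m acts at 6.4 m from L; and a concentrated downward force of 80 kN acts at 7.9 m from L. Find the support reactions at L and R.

ΣM about L: R_y·6.1 − 40·4.6 + 542.8 − 80·7.9 = 0 → R_y = 273.2/6.1 = 44.7869 ≈ 44.79 kN.
ΣF_y = 0: L_y + 44.7869 − 40 − 80 = 0 → L_y = 75.21 kN.
ΣF_x = 0: no horizontal applied forces, so L_x = 0.

L_x = 0, L_y = 75.21 kN, R_y = 44.79 kN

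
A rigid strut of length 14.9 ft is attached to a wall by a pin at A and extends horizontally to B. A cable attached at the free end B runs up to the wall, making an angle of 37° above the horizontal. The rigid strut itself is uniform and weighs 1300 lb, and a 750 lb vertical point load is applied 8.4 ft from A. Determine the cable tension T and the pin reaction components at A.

T = 1783 lb, A_x = 1424 lb, A_y = 977.2 lb

ΣM about A: T·sin37°·14.9 − 1300·7.45 − 750·8.4 = 0 → T = 15985/(14.9·0.601815) = 1782.64 ≈ 1783 lb.
ΣF_x = 0: A_x − T·cos37° = 0 → A_x = 1782.64 × 0.798636 = 1424 lb.
ΣF_y = 0: A_y + T·sin37° − 1300 − 750 = 0 → A_y = 2050 − 1782.64 × 0.601815 = 977.2 lb.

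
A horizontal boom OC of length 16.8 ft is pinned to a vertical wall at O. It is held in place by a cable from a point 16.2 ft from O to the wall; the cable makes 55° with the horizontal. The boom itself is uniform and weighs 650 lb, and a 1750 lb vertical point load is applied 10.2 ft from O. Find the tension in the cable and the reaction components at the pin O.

ΣM about O: T·sin55°·16.2 − 650·8.4 − 1750·10.2 = 0 → T = 23310/(16.2·0.819152) = 1756.56 ≈ 1757 lb.
ΣF_x = 0: O_x − T·cos55° = 0 → O_x = 1756.56 × 0.573576 = 1008 lb.
ΣF_y = 0: O_y + T·sin55° − 650 − 1750 = 0 → O_y = 2400 − 1756.56 × 0.819152 = 961.1 lb.

T = 1757 lb, O_x = 1008 lb, O_y = 961.1 lb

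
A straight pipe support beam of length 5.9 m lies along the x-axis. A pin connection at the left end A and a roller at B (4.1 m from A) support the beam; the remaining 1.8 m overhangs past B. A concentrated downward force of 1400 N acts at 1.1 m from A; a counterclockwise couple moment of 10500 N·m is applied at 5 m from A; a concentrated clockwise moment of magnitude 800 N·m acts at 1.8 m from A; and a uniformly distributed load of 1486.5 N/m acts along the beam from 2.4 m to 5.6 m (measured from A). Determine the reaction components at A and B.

Resultant of the distributed load: 1486.5 × 3.2 = 4756.8 N at 4 m from A.
Moments about A: B_y·4.1 − 1400·1.1 + 10500 − 800 − (1486.5·3.2)·4 = 0 → B_y = 10867.2/4.1 = 2650.54 ≈ 2651 N.
ΣF_y = 0: A_y + 2650.54 − 1400 − 1486.5·3.2 = 0 → A_y = 3506 N.
ΣF_x = 0: no horizontal applied forces, so A_x = 0.

A_x = 0, A_y = 3506 N, B_y = 2651 N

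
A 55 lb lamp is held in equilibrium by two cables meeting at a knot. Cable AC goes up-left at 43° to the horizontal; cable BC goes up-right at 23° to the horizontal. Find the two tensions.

T_AC = 55.42 lb, T_BC = 44.03 lb

ΣF_x = 0: −T_AC·cos43° + T_BC·cos23° = 0 → T_BC = 0.794514·T_AC.
ΣF_y = 0: T_AC·sin43° + T_BC·sin23° = 55.
Substitute: T_AC·(0.681998 + 0.794514·0.390731) = 55 → T_AC = 55.419 ≈ 55.42 lb.
Then T_BC = 0.794514 × 55.419 = 44.03 lb.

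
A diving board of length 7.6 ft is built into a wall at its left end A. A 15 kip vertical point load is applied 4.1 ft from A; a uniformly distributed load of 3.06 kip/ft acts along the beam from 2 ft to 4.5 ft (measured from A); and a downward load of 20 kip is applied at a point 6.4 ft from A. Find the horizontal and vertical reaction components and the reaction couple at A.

Resultant of the distributed load: 3.06 × 2.5 = 7.65 kip at 3.25 ft from A.
ΣF_x = 0: A_x = 0.
ΣF_y = 0: A_y − 15 − 3.06·2.5 − 20 = 0 → A_y = 42.65 kip.
ΣM about A: M_A − 15·4.1 − (3.06·2.5)·3.25 − 20·6.4 = 0 → M_A = 214.4 kip·ft.

A_x = 0, A_y = 42.65 kip, M_A = 214.4 kip·ft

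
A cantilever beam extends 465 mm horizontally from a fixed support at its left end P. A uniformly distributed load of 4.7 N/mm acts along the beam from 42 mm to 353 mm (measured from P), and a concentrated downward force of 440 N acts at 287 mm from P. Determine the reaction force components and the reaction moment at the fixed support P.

Resultant of the distributed load: 4.7 × 311 = 1461.7 N at 197.5 mm from P.
ΣF_x = 0: P_x = 0.
ΣF_y = 0: P_y − 4.7·311 − 440 = 0 → P_y = 1902 N.
ΣM about P: M_P − (4.7·311)·197.5 − 440·287 = 0 → M_P = 415000 N·mm.

P_x = 0, P_y = 1902 N, M_P = 415000 N·mm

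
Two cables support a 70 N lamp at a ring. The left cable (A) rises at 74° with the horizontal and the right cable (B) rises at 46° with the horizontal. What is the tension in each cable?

ΣF_x = 0: −T_A·cos74° + T_B·cos46° = 0 → T_B = 0.396796·T_A.
ΣF_y = 0: T_A·sin74° + T_B·sin46° = 70.
Substitute: T_A·(0.961262 + 0.396796·0.71934) = 70 → T_A = 56.1485 ≈ 56.15 N.
Then T_B = 0.396796 × 56.1485 = 22.28 N.

T_A = 56.15 N, T_B = 22.28 N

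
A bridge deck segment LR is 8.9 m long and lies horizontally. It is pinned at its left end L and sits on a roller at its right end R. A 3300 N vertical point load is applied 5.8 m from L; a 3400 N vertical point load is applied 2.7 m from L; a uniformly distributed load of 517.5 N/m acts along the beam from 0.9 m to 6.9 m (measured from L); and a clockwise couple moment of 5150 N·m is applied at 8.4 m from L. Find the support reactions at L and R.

Resultant of the distributed load: 517.5 × 6 = 3105 N at 3.9 m from L.
Taking moments about L: R_y·8.9 − 3300·5.8 − 3400·2.7 − (517.5·6)·3.9 − 5150 = 0 → R_y = 45579.5/8.9 = 5121.29 ≈ 5121 N.
ΣF_y = 0: L_y + 5121.29 − 3300 − 3400 − 517.5·6 = 0 → L_y = 4684 N.
ΣF_x = 0: no horizontal applied forces, so L_x = 0.

L_x = 0, L_y = 4684 N, R_y = 5121 N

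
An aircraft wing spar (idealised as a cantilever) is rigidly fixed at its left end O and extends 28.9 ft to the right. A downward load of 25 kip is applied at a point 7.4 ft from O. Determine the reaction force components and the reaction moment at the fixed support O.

ΣF_x = 0: O_x = 0.
ΣF_y = 0: O_y − 25 = 0 → O_y = 25.00 kip.
ΣM about O: M_O − 25·7.4 = 0 → M_O = 185.0 kip·ft.

O_x = 0, O_y = 25.00 kip, M_O = 185.0 kip·ft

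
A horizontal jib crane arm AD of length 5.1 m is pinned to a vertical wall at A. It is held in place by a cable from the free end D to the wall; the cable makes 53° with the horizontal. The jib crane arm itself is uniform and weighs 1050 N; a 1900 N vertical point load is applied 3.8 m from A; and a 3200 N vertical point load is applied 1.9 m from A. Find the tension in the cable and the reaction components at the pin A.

T = 3923 N, A_x = 2361 N, A_y = 3017 N

ΣM about A: T·sin53°·5.1 − 1050·2.55 − 1900·3.8 − 3200·1.9 = 0 → T = 15977.5/(5.1·0.798636) = 3922.74 ≈ 3923 N.
ΣF_x = 0: A_x − T·cos53° = 0 → A_x = 3922.74 × 0.601815 = 2361 N.
ΣF_y = 0: A_y + T·sin53° − 1050 − 1900 − 3200 = 0 → A_y = 6150 − 3922.74 × 0.798636 = 3017 N.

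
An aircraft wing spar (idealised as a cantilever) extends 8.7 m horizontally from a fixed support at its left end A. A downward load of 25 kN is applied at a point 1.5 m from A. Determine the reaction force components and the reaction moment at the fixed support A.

A_x = 0, A_y = 25.00 kN, M_A = 37.50 kN·m

ΣF_x = 0: A_x = 0.
ΣF_y = 0: A_y − 25 = 0 → A_y = 25.00 kN.
ΣM about A: M_A − 25·1.5 = 0 → M_A = 37.50 kN·m.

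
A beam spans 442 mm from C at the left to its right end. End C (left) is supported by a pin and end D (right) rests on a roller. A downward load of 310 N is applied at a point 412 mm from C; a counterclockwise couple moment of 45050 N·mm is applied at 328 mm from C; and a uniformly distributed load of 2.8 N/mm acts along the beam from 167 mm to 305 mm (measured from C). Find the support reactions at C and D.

C_x = 0, C_y = 303.1 N, D_y = 393.3 N

Resultant of the distributed load: 2.8 × 138 = 386.4 N at 236 mm from C.
Moments about C: D_y·442 − 310·412 + 45050 − (2.8·138)·236 = 0 → D_y = 173860.4/442 = 393.349 ≈ 393.3 N.
ΣF_y = 0: C_y + 393.349 − 310 − 2.8·138 = 0 → C_y = 303.1 N.
ΣF_x = 0: no horizontal applied forces, so C_x = 0.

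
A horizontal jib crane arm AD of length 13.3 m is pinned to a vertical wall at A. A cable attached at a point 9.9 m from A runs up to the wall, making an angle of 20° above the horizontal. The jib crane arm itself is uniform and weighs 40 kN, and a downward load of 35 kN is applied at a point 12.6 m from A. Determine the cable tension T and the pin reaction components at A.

T = 208.8 kN, A_x = 196.2 kN, A_y = 3.586 kN

ΣM about A: T·sin20°·9.9 − 40·6.65 − 35·12.6 = 0 → T = 707/(9.9·0.34202) = 208.801 ≈ 208.8 kN.
ΣF_x = 0: A_x − T·cos20° = 0 → A_x = 208.801 × 0.939693 = 196.2 kN.
ΣF_y = 0: A_y + T·sin20° − 40 − 35 = 0 → A_y = 75 − 208.801 × 0.34202 = 3.586 kN.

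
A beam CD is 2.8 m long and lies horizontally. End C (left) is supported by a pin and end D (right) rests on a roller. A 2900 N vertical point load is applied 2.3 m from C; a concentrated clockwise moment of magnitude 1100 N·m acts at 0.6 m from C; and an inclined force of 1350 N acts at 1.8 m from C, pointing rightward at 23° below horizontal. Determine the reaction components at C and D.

ΣM about C: D_y·2.8 − 2900·2.3 − 1100 − 1350·sin23°·1.8 = 0 → D_y = 8719.48/2.8 = 3114.1 ≈ 3114 N.
ΣF_y = 0: C_y + 3114.1 − 2900 − 1350·sin23° = 0 → C_y = 313.4 N.
ΣF_x = 0: C_x + 1350·cos23° = 0 → C_x = -1243 N.

C_x = -1243 N, C_y = 313.4 N, D_y = 3114 N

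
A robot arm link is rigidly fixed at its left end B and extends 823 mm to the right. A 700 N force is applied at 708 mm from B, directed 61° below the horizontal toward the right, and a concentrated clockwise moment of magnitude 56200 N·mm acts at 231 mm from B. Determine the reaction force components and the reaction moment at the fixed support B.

B_x = -339.4 N, B_y = 612.2 N, M_B = 489700 N·mm

ΣF_x = 0: B_x + 700·cos61° = 0 → B_x = -339.4 N.
ΣF_y = 0: B_y − 700·sin61° = 0 → B_y = 612.2 N.
ΣM about B: M_B − 700·sin61°·708 − 56200 = 0 → M_B = 489700 N·mm.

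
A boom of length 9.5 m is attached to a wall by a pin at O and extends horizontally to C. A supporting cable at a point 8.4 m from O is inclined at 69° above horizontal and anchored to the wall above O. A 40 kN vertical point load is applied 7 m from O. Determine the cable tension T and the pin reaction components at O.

ΣM about O: T·sin69°·8.4 − 40·7 = 0 → T = 280/(8.4·0.93358) = 35.7048 ≈ 35.70 kN.
ΣF_x = 0: O_x − T·cos69° = 0 → O_x = 35.7048 × 0.358368 = 12.80 kN.
ΣF_y = 0: O_y + T·sin69° − 40 = 0 → O_y = 40 − 35.7048 × 0.93358 = 6.667 kN.

T = 35.70 kN, O_x = 12.80 kN, O_y = 6.667 kN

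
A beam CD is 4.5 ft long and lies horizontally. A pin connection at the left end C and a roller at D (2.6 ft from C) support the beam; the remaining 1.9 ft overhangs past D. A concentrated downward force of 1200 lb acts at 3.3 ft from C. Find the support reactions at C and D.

Moments about C: D_y·2.6 − 1200·3.3 = 0 → D_y = 3960/2.6 = 1523.08 ≈ 1523 lb.
ΣF_y = 0: C_y + 1523.08 − 1200 = 0 → C_y = -323.1 lb.
ΣF_x = 0: no horizontal applied forces, so C_x = 0.

C_x = 0, C_y = -323.1 lb, D_y = 1523 lb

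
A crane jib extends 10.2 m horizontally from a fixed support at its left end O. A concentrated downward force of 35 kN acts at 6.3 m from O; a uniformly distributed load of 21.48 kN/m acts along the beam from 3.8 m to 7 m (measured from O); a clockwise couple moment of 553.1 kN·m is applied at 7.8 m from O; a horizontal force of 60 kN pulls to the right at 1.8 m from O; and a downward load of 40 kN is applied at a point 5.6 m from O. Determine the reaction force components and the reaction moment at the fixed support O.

Resultant of the distributed load: 21.48 × 3.2 = 68.736 kN at 5.4 m from O.
ΣF_x = 0: O_x + 60 = 0 → O_x = -60.00 kN.
ΣF_y = 0: O_y − 35 − 21.48·3.2 − 40 = 0 → O_y = 143.7 kN.
ΣM about O: M_O − 35·6.3 − (21.48·3.2)·5.4 − 553.1 − 40·5.6 = 0 → M_O = 1369 kN·m.

O_x = -60.00 kN, O_y = 143.7 kN, M_O = 1369 kN·m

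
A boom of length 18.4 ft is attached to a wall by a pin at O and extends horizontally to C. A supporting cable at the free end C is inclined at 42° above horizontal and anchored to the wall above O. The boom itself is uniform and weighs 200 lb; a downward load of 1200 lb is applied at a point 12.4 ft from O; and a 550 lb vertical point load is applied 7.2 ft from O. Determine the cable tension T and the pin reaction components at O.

T = 1680 lb, O_x = 1248 lb, O_y = 826.1 lb

ΣM about O: T·sin42°·18.4 − 200·9.2 − 1200·12.4 − 550·7.2 = 0 → T = 20680/(18.4·0.669131) = 1679.66 ≈ 1680 lb.
ΣF_x = 0: O_x − T·cos42° = 0 → O_x = 1679.66 × 0.743145 = 1248 lb.
ΣF_y = 0: O_y + T·sin42° − 200 − 1200 − 550 = 0 → O_y = 1950 − 1679.66 × 0.669131 = 826.1 lb.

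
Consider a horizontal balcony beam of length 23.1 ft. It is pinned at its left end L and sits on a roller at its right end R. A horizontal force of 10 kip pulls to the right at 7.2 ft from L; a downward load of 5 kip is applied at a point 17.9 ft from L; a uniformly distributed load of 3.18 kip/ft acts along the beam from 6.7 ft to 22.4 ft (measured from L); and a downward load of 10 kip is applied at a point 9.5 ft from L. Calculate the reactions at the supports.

L_x = -10.00 kip, L_y = 25.49 kip, R_y = 39.43 kip

Resultant of the distributed load: 3.18 × 15.7 = 49.926 kip at 14.55 ft from L.
Moments about L: R_y·23.1 − 5·17.9 − (3.18·15.7)·14.55 − 10·9.5 = 0 → R_y = 910.9233/23.1 = 39.4339 ≈ 39.43 kip.
ΣF_y = 0: L_y + 39.4339 − 5 − 3.18·15.7 − 10 = 0 → L_y = 25.49 kip.
ΣF_x = 0: L_x + 10 = 0 → L_x = -10.00 kip.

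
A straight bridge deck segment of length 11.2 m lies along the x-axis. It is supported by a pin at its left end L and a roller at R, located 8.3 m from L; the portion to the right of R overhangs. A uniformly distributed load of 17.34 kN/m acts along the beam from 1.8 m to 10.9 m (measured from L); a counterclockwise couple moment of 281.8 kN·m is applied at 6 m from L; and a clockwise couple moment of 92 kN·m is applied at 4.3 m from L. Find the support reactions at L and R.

L_x = 0, L_y = 59.94 kN, R_y = 97.85 kN

Resultant of the distributed load: 17.34 × 9.1 = 157.794 kN at 6.35 m from L.
ΣM about L: R_y·8.3 − (17.34·9.1)·6.35 + 281.8 − 92 = 0 → R_y = 812.1919/8.3 = 97.8544 ≈ 97.85 kN.
ΣF_y = 0: L_y + 97.8544 − 17.34·9.1 = 0 → L_y = 59.94 kN.
ΣF_x = 0: no horizontal applied forces, so L_x = 0.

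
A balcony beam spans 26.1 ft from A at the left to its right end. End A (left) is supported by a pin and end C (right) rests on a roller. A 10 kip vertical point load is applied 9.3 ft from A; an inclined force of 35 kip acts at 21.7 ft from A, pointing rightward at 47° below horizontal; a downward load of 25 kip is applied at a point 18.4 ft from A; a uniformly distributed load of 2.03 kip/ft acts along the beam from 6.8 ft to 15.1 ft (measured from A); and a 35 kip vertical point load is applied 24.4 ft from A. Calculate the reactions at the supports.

Resultant of the distributed load: 2.03 × 8.3 = 16.849 kip at 10.95 ft from A.
Moments about A: C_y·26.1 − 10·9.3 − 35·sin47°·21.7 − 25·18.4 − (2.03·8.3)·10.95 − 35·24.4 = 0 → C_y = 2146.96/26.1 = 82.259 ≈ 82.26 kip.
ΣF_y = 0: A_y + 82.259 − 10 − 35·sin47° − 25 − 2.03·8.3 − 35 = 0 → A_y = 30.19 kip.
ΣF_x = 0: A_x + 35·cos47° = 0 → A_x = -23.87 kip.

A_x = -23.87 kip, A_y = 30.19 kip, C_y = 82.26 kip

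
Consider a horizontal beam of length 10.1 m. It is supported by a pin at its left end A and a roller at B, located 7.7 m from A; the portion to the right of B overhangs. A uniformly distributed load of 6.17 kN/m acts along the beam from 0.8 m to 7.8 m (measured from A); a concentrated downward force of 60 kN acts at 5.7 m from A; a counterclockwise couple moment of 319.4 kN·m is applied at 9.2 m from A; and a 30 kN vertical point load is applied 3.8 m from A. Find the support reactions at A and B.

Resultant of the distributed load: 6.17 × 7 = 43.19 kN at 4.3 m from A.
Moments about A: B_y·7.7 − (6.17·7)·4.3 − 60·5.7 + 319.4 − 30·3.8 = 0 → B_y = 322.317/7.7 = 41.8594 ≈ 41.86 kN.
ΣF_y = 0: A_y + 41.8594 − 6.17·7 − 60 − 30 = 0 → A_y = 91.33 kN.
ΣF_x = 0: no horizontal applied forces, so A_x = 0.

A_x = 0, A_y = 91.33 kN, B_y = 41.86 kN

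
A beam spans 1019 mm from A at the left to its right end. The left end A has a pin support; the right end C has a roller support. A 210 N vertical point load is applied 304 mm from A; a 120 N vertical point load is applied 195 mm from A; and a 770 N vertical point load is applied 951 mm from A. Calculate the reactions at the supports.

Moments about A: C_y·1019 − 210·304 − 120·195 − 770·951 = 0 → C_y = 819510/1019 = 804.23 ≈ 804.2 N.
ΣF_y = 0: A_y + 804.23 − 210 − 120 − 770 = 0 → A_y = 295.8 N.
ΣF_x = 0: no horizontal applied forces, so A_x = 0.

A_x = 0, A_y = 295.8 N, C_y = 804.2 N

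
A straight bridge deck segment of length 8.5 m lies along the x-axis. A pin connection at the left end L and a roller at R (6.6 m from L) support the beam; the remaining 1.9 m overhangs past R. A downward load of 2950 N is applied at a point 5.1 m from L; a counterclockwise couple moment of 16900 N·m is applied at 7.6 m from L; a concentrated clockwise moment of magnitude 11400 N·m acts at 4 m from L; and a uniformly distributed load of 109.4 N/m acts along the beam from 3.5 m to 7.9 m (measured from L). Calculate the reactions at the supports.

L_x = 0, L_y = 1569 N, R_y = 1862 N

Resultant of the distributed load: 109.4 × 4.4 = 481.36 N at 5.7 m from L.
ΣM about L: R_y·6.6 − 2950·5.1 + 16900 − 11400 − (109.4·4.4)·5.7 = 0 → R_y = 12288.752/6.6 = 1861.93 ≈ 1862 N.
ΣF_y = 0: L_y + 1861.93 − 2950 − 109.4·4.4 = 0 → L_y = 1569 N.
ΣF_x = 0: no horizontal applied forces, so L_x = 0.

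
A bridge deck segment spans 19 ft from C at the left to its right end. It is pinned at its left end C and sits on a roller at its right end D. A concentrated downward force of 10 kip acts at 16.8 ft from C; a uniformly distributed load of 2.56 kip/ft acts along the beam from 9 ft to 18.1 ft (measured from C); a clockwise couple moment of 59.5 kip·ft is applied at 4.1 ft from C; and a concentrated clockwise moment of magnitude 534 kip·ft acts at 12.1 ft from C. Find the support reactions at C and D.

C_x = 0, C_y = -23.40 kip, D_y = 56.69 kip

Resultant of the distributed load: 2.56 × 9.1 = 23.296 kip at 13.55 ft from C.
Taking moments about C: D_y·19 − 10·16.8 − (2.56·9.1)·13.55 − 59.5 − 534 = 0 → D_y = 1077.1608/19 = 56.6927 ≈ 56.69 kip.
ΣF_y = 0: C_y + 56.6927 − 10 − 2.56·9.1 = 0 → C_y = -23.40 kip.
ΣF_x = 0: no horizontal applied forces, so C_x = 0.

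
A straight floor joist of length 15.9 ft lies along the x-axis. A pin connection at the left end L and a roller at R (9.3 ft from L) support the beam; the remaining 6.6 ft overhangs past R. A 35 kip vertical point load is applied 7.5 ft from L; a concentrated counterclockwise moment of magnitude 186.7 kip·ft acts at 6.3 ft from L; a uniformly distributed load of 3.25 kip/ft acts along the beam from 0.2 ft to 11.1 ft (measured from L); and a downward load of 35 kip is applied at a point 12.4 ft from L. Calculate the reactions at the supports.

Resultant of the distributed load: 3.25 × 10.9 = 35.425 kip at 5.65 ft from L.
Moments about L: R_y·9.3 − 35·7.5 + 186.7 − (3.25·10.9)·5.65 − 35·12.4 = 0 → R_y = 709.95125/9.3 = 76.3388 ≈ 76.34 kip.
ΣF_y = 0: L_y + 76.3388 − 35 − 3.25·10.9 − 35 = 0 → L_y = 29.09 kip.
ΣF_x = 0: no horizontal applied forces, so L_x = 0.

L_x = 0, L_y = 29.09 kip, R_y = 76.34 kip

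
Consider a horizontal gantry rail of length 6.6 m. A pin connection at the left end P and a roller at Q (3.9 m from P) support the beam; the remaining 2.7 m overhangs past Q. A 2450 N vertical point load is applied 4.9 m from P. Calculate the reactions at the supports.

P_x = 0, P_y = -628.2 N, Q_y = 3078 N

ΣM about P: Q_y·3.9 − 2450·4.9 = 0 → Q_y = 12005/3.9 = 3078.21 ≈ 3078 N.
ΣF_y = 0: P_y + 3078.21 − 2450 = 0 → P_y = -628.2 N.
ΣF_x = 0: no horizontal applied forces, so P_x = 0.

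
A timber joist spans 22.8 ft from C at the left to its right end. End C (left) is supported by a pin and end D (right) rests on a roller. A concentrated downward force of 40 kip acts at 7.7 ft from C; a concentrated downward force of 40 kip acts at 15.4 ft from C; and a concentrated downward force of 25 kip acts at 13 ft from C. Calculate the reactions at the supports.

C_x = 0, C_y = 50.22 kip, D_y = 54.78 kip

ΣM about C: D_y·22.8 − 40·7.7 − 40·15.4 − 25·13 = 0 → D_y = 1249/22.8 = 54.7807 ≈ 54.78 kip.
ΣF_y = 0: C_y + 54.7807 − 40 − 40 − 25 = 0 → C_y = 50.22 kip.
ΣF_x = 0: no horizontal applied forces, so C_x = 0.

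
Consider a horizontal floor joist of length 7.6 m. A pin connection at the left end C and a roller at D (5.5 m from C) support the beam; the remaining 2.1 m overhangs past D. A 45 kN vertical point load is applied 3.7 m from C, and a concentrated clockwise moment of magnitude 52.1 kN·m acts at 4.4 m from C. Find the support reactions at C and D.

C_x = 0, C_y = 5.255 kN, D_y = 39.75 kN

ΣM about C: D_y·5.5 − 45·3.7 − 52.1 = 0 → D_y = 218.6/5.5 = 39.7455 ≈ 39.75 kN.
ΣF_y = 0: C_y + 39.7455 − 45 = 0 → C_y = 5.255 kN.
ΣF_x = 0: no horizontal applied forces, so C_x = 0.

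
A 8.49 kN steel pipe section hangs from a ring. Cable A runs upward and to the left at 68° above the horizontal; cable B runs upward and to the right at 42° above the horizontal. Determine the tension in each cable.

ΣF_x = 0: −T_A·cos68° + T_B·cos42° = 0 → T_B = 0.504083·T_A.
ΣF_y = 0: T_A·sin68° + T_B·sin42° = 8.49.
Substitute: T_A·(0.927184 + 0.504083·0.669131) = 8.49 → T_A = 6.71421 ≈ 6.714 kN.
Then T_B = 0.504083 × 6.71421 = 3.385 kN.

T_A = 6.714 kN, T_B = 3.385 kN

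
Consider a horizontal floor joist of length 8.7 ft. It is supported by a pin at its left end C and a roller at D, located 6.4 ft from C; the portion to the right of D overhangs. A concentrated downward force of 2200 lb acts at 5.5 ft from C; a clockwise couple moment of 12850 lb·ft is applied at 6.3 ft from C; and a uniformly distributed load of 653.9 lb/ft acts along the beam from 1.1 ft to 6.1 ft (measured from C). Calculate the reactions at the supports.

Resultant of the distributed load: 653.9 × 5 = 3269.5 lb at 3.6 ft from C.
ΣM about C: D_y·6.4 − 2200·5.5 − 12850 − (653.9·5)·3.6 = 0 → D_y = 36720.2/6.4 = 5737.53 ≈ 5738 lb.
ΣF_y = 0: C_y + 5737.53 − 2200 − 653.9·5 = 0 → C_y = -268.0 lb.
ΣF_x = 0: no horizontal applied forces, so C_x = 0.

C_x = 0, C_y = -268.0 lb, D_y = 5738 lb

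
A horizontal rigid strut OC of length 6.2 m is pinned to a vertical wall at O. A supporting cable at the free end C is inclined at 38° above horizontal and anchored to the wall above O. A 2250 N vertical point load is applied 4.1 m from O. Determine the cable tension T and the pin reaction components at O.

T = 2417 N, O_x = 1904 N, O_y = 762.1 N

ΣM about O: T·sin38°·6.2 − 2250·4.1 = 0 → T = 9225/(6.2·0.615661) = 2416.76 ≈ 2417 N.
ΣF_x = 0: O_x − T·cos38° = 0 → O_x = 2416.76 × 0.788011 = 1904 N.
ΣF_y = 0: O_y + T·sin38° − 2250 = 0 → O_y = 2250 − 2416.76 × 0.615661 = 762.1 N.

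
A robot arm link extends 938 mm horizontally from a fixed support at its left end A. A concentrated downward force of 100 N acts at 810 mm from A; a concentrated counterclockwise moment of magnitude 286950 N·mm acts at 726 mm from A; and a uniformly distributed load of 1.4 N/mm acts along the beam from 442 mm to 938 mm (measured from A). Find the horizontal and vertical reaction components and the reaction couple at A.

A_x = 0, A_y = 794.4 N, M_A = 273200 N·mm

Resultant of the distributed load: 1.4 × 496 = 694.4 N at 690 mm from A.
ΣF_x = 0: A_x = 0.
ΣF_y = 0: A_y − 100 − 1.4·496 = 0 → A_y = 794.4 N.
ΣM about A: M_A − 100·810 + 286950 − (1.4·496)·690 = 0 → M_A = 273200 N·mm.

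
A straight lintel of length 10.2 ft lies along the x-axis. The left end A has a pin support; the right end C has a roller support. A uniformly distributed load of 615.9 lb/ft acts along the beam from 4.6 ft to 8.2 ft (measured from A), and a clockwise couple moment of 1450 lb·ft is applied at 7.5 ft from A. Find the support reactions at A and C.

Resultant of the distributed load: 615.9 × 3.6 = 2217.24 lb at 6.4 ft from A.
Moments about A: C_y·10.2 − (615.9·3.6)·6.4 − 1450 = 0 → C_y = 15640.336/10.2 = 1533.37 ≈ 1533 lb.
ΣF_y = 0: A_y + 1533.37 − 615.9·3.6 = 0 → A_y = 683.9 lb.
ΣF_x = 0: no horizontal applied forces, so A_x = 0.

A_x = 0, A_y = 683.9 lb, C_y = 1533 lb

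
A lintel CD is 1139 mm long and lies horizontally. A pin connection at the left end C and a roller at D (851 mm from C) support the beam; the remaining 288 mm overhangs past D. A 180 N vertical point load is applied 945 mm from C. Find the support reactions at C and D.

Taking moments about C: D_y·851 − 180·945 = 0 → D_y = 170100/851 = 199.882 ≈ 199.9 N.
ΣF_y = 0: C_y + 199.882 − 180 = 0 → C_y = -19.88 N.
ΣF_x = 0: no horizontal applied forces, so C_x = 0.

C_x = 0, C_y = -19.88 N, D_y = 199.9 N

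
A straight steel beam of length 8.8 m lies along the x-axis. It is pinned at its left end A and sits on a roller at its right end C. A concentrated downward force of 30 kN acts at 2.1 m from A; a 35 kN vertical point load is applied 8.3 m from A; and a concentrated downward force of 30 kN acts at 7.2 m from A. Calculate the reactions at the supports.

Moments about A: C_y·8.8 − 30·2.1 − 35·8.3 − 30·7.2 = 0 → C_y = 569.5/8.8 = 64.7159 ≈ 64.72 kN.
ΣF_y = 0: A_y + 64.7159 − 30 − 35 − 30 = 0 → A_y = 30.28 kN.
ΣF_x = 0: no horizontal applied forces, so A_x = 0.

A_x = 0, A_y = 30.28 kN, C_y = 64.72 kN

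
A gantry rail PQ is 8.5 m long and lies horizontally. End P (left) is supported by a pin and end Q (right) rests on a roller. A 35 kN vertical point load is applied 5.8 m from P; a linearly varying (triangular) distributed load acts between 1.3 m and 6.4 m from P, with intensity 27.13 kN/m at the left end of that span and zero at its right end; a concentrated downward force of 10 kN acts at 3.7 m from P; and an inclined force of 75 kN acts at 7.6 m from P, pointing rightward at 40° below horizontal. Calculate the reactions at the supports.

P_x = -57.45 kN, P_y = 66.63 kN, Q_y = 95.76 kN

Resultant of the triangular load: ½ × 27.13 × 5.1 = 69.1815 kN, acting at 3 m from P (one-third of the span from the peak).
Taking moments about P: Q_y·8.5 − 35·5.8 − (½·27.13·5.1)·3 − 10·3.7 − 75·sin40°·7.6 = 0 → Q_y = 813.933/8.5 = 95.7568 ≈ 95.76 kN.
ΣF_y = 0: P_y + 95.7568 − 35 − ½·27.13·5.1 − 10 − 75·sin40° = 0 → P_y = 66.63 kN.
ΣF_x = 0: P_x + 75·cos40° = 0 → P_x = -57.45 kN.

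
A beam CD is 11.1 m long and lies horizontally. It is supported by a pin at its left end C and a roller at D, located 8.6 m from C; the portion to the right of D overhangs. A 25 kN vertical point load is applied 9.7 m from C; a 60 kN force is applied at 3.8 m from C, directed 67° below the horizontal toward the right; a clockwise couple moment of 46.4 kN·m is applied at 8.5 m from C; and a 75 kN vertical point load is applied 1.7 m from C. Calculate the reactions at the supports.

Taking moments about C: D_y·8.6 − 25·9.7 − 60·sin67°·3.8 − 46.4 − 75·1.7 = 0 → D_y = 626.275/8.6 = 72.8227 ≈ 72.82 kN.
ΣF_y = 0: C_y + 72.8227 − 25 − 60·sin67° − 75 = 0 → C_y = 82.41 kN.
ΣF_x = 0: C_x + 60·cos67° = 0 → C_x = -23.44 kN.

C_x = -23.44 kN, C_y = 82.41 kN, D_y = 72.82 kN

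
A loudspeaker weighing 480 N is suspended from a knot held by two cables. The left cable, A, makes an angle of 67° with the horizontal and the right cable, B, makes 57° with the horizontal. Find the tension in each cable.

ΣF_x = 0: −T_A·cos67° + T_B·cos57° = 0 → T_B = 0.717413·T_A.
ΣF_y = 0: T_A·sin67° + T_B·sin57° = 480.
Substitute: T_A·(0.920505 + 0.717413·0.838671) = 480 → T_A = 315.338 ≈ 315.3 N.
Then T_B = 0.717413 × 315.338 = 226.2 N.

T_A = 315.3 N, T_B = 226.2 N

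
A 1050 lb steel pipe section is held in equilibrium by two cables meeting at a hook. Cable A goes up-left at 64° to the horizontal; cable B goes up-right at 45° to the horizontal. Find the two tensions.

ΣF_x = 0: −T_A·cos64° + T_B·cos45° = 0 → T_B = 0.61995·T_A.
ΣF_y = 0: T_A·sin64° + T_B·sin45° = 1050.
Substitute: T_A·(0.898794 + 0.61995·0.707107) = 1050 → T_A = 785.243 ≈ 785.2 lb.
Then T_B = 0.61995 × 785.243 = 486.8 lb.

T_A = 785.2 lb, T_B = 486.8 lb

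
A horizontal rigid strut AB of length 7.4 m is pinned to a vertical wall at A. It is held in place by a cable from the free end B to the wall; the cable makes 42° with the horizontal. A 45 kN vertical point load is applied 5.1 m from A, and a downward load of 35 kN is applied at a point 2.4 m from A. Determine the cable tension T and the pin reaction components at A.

ΣM about A: T·sin42°·7.4 − 45·5.1 − 35·2.4 = 0 → T = 313.5/(7.4·0.669131) = 63.3133 ≈ 63.31 kN.
ΣF_x = 0: A_x − T·cos42° = 0 → A_x = 63.3133 × 0.743145 = 47.05 kN.
ΣF_y = 0: A_y + T·sin42° − 45 − 35 = 0 → A_y = 80 − 63.3133 × 0.669131 = 37.64 kN.

T = 63.31 kN, A_x = 47.05 kN, A_y = 37.64 kN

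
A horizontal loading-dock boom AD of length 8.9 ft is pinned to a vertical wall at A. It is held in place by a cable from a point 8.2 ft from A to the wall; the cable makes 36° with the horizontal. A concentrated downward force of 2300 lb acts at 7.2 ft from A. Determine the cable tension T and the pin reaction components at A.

T = 3436 lb, A_x = 2780 lb, A_y = 280.5 lb

ΣM about A: T·sin36°·8.2 − 2300·7.2 = 0 → T = 16560/(8.2·0.587785) = 3435.8 ≈ 3436 lb.
ΣF_x = 0: A_x − T·cos36° = 0 → A_x = 3435.8 × 0.809017 = 2780 lb.
ΣF_y = 0: A_y + T·sin36° − 2300 = 0 → A_y = 2300 − 3435.8 × 0.587785 = 280.5 lb.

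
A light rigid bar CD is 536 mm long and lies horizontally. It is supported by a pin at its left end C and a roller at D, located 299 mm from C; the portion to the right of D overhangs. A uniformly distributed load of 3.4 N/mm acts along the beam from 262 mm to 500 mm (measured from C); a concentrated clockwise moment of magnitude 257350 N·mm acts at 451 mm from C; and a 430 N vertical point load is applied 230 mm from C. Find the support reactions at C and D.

C_x = 0, C_y = -983.4 N, D_y = 2223 N

Resultant of the distributed load: 3.4 × 238 = 809.2 N at 381 mm from C.
Moments about C: D_y·299 − (3.4·238)·381 − 257350 − 430·230 = 0 → D_y = 664555.2/299 = 2222.59 ≈ 2223 N.
ΣF_y = 0: C_y + 2222.59 − 3.4·238 − 430 = 0 → C_y = -983.4 N.
ΣF_x = 0: no horizontal applied forces, so C_x = 0.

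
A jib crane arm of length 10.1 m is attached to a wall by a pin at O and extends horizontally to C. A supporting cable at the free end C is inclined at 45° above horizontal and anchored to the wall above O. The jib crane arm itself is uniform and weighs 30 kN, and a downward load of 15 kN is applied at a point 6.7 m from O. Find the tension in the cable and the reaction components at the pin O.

T = 35.29 kN, O_x = 24.95 kN, O_y = 20.05 kN

ΣM about O: T·sin45°·10.1 − 30·5.05 − 15·6.7 = 0 → T = 252/(10.1·0.707107) = 35.2853 ≈ 35.29 kN.
ΣF_x = 0: O_x − T·cos45° = 0 → O_x = 35.2853 × 0.707107 = 24.95 kN.
ΣF_y = 0: O_y + T·sin45° − 30 − 15 = 0 → O_y = 45 − 35.2853 × 0.707107 = 20.05 kN.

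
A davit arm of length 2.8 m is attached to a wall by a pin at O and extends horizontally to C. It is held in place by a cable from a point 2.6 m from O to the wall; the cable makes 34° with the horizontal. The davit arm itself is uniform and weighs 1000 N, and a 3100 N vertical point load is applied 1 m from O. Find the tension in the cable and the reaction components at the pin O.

T = 3095 N, O_x = 2566 N, O_y = 2369 N

ΣM about O: T·sin34°·2.6 − 1000·1.4 − 3100·1 = 0 → T = 4500/(2.6·0.559193) = 3095.12 ≈ 3095 N.
ΣF_x = 0: O_x − T·cos34° = 0 → O_x = 3095.12 × 0.829038 = 2566 N.
ΣF_y = 0: O_y + T·sin34° − 1000 − 3100 = 0 → O_y = 4100 − 3095.12 × 0.559193 = 2369 N.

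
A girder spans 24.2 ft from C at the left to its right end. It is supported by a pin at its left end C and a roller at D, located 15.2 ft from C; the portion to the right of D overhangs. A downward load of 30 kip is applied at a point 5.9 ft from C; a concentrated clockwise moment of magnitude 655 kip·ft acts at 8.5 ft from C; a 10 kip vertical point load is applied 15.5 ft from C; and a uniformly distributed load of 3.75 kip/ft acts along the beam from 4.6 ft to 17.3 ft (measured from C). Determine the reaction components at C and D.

Resultant of the distributed load: 3.75 × 12.7 = 47.625 kip at 10.95 ft from C.
Taking moments about C: D_y·15.2 − 30·5.9 − 655 − 10·15.5 − (3.75·12.7)·10.95 = 0 → D_y = 1508.49375/15.2 = 99.243 ≈ 99.24 kip.
ΣF_y = 0: C_y + 99.243 − 30 − 10 − 3.75·12.7 = 0 → C_y = -11.62 kip.
ΣF_x = 0: no horizontal applied forces, so C_x = 0.

C_x = 0, C_y = -11.62 kip, D_y = 99.24 kip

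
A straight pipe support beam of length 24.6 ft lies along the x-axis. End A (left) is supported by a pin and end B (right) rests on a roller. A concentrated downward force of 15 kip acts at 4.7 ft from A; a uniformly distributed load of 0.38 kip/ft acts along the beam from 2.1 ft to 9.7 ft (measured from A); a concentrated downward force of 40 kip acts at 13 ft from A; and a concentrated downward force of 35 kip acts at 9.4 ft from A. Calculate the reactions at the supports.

A_x = 0, A_y = 54.82 kip, B_y = 38.07 kip

Resultant of the distributed load: 0.38 × 7.6 = 2.888 kip at 5.9 ft from A.
ΣM about A: B_y·24.6 − 15·4.7 − (0.38·7.6)·5.9 − 40·13 − 35·9.4 = 0 → B_y = 936.5392/24.6 = 38.0707 ≈ 38.07 kip.
ΣF_y = 0: A_y + 38.0707 − 15 − 0.38·7.6 − 40 − 35 = 0 → A_y = 54.82 kip.
ΣF_x = 0: no horizontal applied forces, so A_x = 0.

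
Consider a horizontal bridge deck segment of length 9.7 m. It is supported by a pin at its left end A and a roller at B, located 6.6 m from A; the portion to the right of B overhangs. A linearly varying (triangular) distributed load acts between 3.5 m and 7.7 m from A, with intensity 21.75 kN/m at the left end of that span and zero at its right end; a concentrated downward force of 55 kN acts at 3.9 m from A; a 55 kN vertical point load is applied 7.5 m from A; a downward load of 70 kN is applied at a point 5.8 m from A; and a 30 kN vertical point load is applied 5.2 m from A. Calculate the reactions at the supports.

Resultant of the triangular load: ½ × 21.75 × 4.2 = 45.675 kN, acting at 4.9 m from A (one-third of the span from the peak).
Taking moments about A: B_y·6.6 − (½·21.75·4.2)·4.9 − 55·3.9 − 55·7.5 − 70·5.8 − 30·5.2 = 0 → B_y = 1412.8075/6.6 = 214.062 ≈ 214.1 kN.
ΣF_y = 0: A_y + 214.062 − ½·21.75·4.2 − 55 − 55 − 70 − 30 = 0 → A_y = 41.61 kN.
ΣF_x = 0: no horizontal applied forces, so A_x = 0.

A_x = 0, A_y = 41.61 kN, B_y = 214.1 kN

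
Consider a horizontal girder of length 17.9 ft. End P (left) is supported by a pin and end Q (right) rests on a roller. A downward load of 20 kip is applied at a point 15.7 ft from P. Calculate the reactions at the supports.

Taking moments about P: Q_y·17.9 − 20·15.7 = 0 → Q_y = 314/17.9 = 17.5419 ≈ 17.54 kip.
ΣF_y = 0: P_y + 17.5419 − 20 = 0 → P_y = 2.458 kip.
ΣF_x = 0: no horizontal applied forces, so P_x = 0.

P_x = 0, P_y = 2.458 kip, Q_y = 17.54 kip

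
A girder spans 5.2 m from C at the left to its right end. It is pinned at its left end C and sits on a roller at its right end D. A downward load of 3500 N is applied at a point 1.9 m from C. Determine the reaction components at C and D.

ΣM about C: D_y·5.2 − 3500·1.9 = 0 → D_y = 6650/5.2 = 1278.85 ≈ 1279 N.
ΣF_y = 0: C_y + 1278.85 − 3500 = 0 → C_y = 2221 N.
ΣF_x = 0: no horizontal applied forces, so C_x = 0.

C_x = 0, C_y = 2221 N, D_y = 1279 N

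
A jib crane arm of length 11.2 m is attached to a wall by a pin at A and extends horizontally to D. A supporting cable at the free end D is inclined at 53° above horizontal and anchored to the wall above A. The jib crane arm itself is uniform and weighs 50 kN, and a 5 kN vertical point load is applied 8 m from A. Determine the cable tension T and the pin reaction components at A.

ΣM about A: T·sin53°·11.2 − 50·5.6 − 5·8 = 0 → T = 320/(11.2·0.798636) = 35.7753 ≈ 35.78 kN.
ΣF_x = 0: A_x − T·cos53° = 0 → A_x = 35.7753 × 0.601815 = 21.53 kN.
ΣF_y = 0: A_y + T·sin53° − 50 − 5 = 0 → A_y = 55 − 35.7753 × 0.798636 = 26.43 kN.

T = 35.78 kN, A_x = 21.53 kN, A_y = 26.43 kN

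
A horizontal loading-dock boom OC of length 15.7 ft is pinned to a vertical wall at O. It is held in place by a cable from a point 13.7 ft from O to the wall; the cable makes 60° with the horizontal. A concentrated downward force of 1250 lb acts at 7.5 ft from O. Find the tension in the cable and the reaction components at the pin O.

T = 790.2 lb, O_x = 395.1 lb, O_y = 565.7 lb

ΣM about O: T·sin60°·13.7 − 1250·7.5 = 0 → T = 9375/(13.7·0.866025) = 790.17 ≈ 790.2 lb.
ΣF_x = 0: O_x − T·cos60° = 0 → O_x = 790.17 × 0.5 = 395.1 lb.
ΣF_y = 0: O_y + T·sin60° − 1250 = 0 → O_y = 1250 − 790.17 × 0.866025 = 565.7 lb.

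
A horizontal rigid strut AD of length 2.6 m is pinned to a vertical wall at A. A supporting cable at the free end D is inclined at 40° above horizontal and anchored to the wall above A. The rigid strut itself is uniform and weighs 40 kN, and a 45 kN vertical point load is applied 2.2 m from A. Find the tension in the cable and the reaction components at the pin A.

ΣM about A: T·sin40°·2.6 − 40·1.3 − 45·2.2 = 0 → T = 151/(2.6·0.642788) = 90.3516 ≈ 90.35 kN.
ΣF_x = 0: A_x − T·cos40° = 0 → A_x = 90.3516 × 0.766044 = 69.21 kN.
ΣF_y = 0: A_y + T·sin40° − 40 − 45 = 0 → A_y = 85 − 90.3516 × 0.642788 = 26.92 kN.

T = 90.35 kN, A_x = 69.21 kN, A_y = 26.92 kN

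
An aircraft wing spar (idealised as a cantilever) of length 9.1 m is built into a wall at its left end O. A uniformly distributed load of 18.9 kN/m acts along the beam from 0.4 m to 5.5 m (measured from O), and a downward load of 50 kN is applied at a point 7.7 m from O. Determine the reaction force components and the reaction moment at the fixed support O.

O_x = 0, O_y = 146.4 kN, M_O = 669.4 kN·m

Resultant of the distributed load: 18.9 × 5.1 = 96.39 kN at 2.95 m from O.
ΣF_x = 0: O_x = 0.
ΣF_y = 0: O_y − 18.9·5.1 − 50 = 0 → O_y = 146.4 kN.
ΣM about O: M_O − (18.9·5.1)·2.95 − 50·7.7 = 0 → M_O = 669.4 kN·m.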